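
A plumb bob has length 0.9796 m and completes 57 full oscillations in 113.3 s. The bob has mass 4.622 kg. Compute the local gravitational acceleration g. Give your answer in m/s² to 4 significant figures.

T = 113.3/57 = 1.9877 s.
From T = 2π√(L/g), g = 4π²L/T² = 4π² × 0.9796/1.9877² = 9.788 m/s².

9.788 m/s²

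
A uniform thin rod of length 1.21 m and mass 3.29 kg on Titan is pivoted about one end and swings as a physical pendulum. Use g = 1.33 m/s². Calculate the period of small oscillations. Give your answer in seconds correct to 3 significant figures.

For a physical pendulum T = 2π√(I/(mgd)), with d = 0.6050 m from pivot to centre of mass.
I_cm = mL²/12 = 3.29 × 1.21²/12 = 0.4014 kg·m²; I = I_cm + md² = 0.4014 + 3.29 × 0.6050² = 1.606 kg·m².
T = 2π√(1.606/(3.29 × 1.33 × 0.6050)) = 4.89 s.

4.89 s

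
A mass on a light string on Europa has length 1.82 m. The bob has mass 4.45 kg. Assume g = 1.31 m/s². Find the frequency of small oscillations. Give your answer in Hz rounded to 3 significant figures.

0.135 Hz

T = 2π√(L/g) = 2π√(1.82/1.31) = 7.406 s, so f = 1/T = 0.135 Hz.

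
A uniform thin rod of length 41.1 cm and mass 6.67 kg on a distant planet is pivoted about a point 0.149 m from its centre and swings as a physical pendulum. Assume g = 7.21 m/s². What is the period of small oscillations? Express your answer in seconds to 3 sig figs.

For a physical pendulum T = 2π√(I/(mgd)), with d = 0.1490 m from pivot to centre of mass.
I_cm = mL²/12 = 6.67 × 0.411²/12 = 0.09389 kg·m²; I = I_cm + md² = 0.09389 + 6.67 × 0.1490² = 0.2420 kg·m².
T = 2π√(0.2420/(6.67 × 7.21 × 0.1490)) = 1.15 s.

1.15 s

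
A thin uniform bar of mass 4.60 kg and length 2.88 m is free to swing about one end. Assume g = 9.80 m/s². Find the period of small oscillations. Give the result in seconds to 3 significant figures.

For a physical pendulum T = 2π√(I/(mgd)), with d = 1.440 m from pivot to centre of mass.
I_cm = mL²/12 = 4.60 × 2.88²/12 = 3.180 kg·m²; I = I_cm + md² = 3.180 + 4.60 × 1.440² = 12.72 kg·m².
T = 2π√(12.72/(4.60 × 9.80 × 1.440)) = 2.78 s.

2.78 s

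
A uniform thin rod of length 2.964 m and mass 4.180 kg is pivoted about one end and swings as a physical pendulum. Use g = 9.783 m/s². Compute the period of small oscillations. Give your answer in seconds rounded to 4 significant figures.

For a physical pendulum T = 2π√(I/(mgd)), with d = 1.4820 m from pivot to centre of mass.
I_cm = mL²/12 = 4.180 × 2.964²/12 = 3.0602 kg·m²; I = I_cm + md² = 3.0602 + 4.180 × 1.4820² = 12.241 kg·m².
T = 2π√(12.241/(4.180 × 9.783 × 1.4820)) = 2.824 s.

2.824 s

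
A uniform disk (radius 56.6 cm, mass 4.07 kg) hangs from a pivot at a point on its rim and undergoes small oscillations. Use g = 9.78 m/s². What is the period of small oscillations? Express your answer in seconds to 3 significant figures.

I_cm = ½mr² = 0.6519 kg·m². The pivot is at distance d = 0.566 m from the centre of mass.
By the parallel-axis theorem, I = I_cm + md² = 0.6519 + 1.304 = 1.956 kg·m².
T = 2π√(I/(mgd)) = 2π√(1.956/(4.07 × 9.78 × 0.566)) = 1.85 s.

1.85 s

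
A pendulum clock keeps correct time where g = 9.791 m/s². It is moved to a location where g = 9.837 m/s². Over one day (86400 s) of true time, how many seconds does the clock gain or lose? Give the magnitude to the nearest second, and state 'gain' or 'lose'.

gain 203 s

The clock's period scales as T ∝ 1/√g, so T'/T = √(9.791/9.837) = 0.997659.
In 86400 s of true time the clock registers 86400/0.997659 = 86602.7 s, so it gains 203 s.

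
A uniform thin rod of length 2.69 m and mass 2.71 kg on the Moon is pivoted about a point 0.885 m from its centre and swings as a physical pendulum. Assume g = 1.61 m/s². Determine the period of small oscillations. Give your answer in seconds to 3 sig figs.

For a physical pendulum T = 2π√(I/(mgd)), with d = 0.8850 m from pivot to centre of mass.
I_cm = mL²/12 = 2.71 × 2.69²/12 = 1.634 kg·m²; I = I_cm + md² = 1.634 + 2.71 × 0.8850² = 3.757 kg·m².
T = 2π√(3.757/(2.71 × 1.61 × 0.8850)) = 6.20 s.

6.20 s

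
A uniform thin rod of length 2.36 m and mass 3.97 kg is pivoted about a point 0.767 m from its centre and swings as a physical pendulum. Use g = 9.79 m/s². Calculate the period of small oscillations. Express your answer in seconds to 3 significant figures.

2.35 s

For a physical pendulum T = 2π√(I/(mgd)), with d = 0.7670 m from pivot to centre of mass.
I_cm = mL²/12 = 3.97 × 2.36²/12 = 1.843 kg·m²; I = I_cm + md² = 1.843 + 3.97 × 0.7670² = 4.178 kg·m².
T = 2π√(4.178/(3.97 × 9.79 × 0.7670)) = 2.35 s.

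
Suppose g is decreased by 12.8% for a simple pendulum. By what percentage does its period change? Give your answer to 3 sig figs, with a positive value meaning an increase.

7.09%

T ∝ 1/√g, so T'/T = 1/√(0.8720) = 1.071.
Percentage change in T = (1.071 − 1) × 100% = 7.09%.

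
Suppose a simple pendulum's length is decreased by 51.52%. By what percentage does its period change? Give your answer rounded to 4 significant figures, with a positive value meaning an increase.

T ∝ √L, so T'/T = √(0.48480) = 0.69628.
Percentage change in T = (0.69628 − 1) × 100% = -30.37%.

-30.37%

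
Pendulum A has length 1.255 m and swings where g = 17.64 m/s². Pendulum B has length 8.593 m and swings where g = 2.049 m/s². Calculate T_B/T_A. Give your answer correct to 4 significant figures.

T = 2π√(L/g), so T_B/T_A = √((L_B/g_B)/(L_A/g_A)) = √((8.593/2.049)/(1.255/17.64)) = 7.678.

7.678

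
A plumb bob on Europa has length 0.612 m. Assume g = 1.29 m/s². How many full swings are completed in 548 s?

T = 2π√(L/g) = 2π√(0.612/1.29) = 4.328 s.
Number of complete oscillations = ⌊548/4.328⌋ = ⌊126.6⌋ = 126.

126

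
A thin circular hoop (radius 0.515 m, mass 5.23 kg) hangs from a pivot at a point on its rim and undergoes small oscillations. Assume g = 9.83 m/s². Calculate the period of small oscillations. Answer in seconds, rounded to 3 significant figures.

I_cm = mr² = 1.387 kg·m². The pivot is at distance d = 0.515 m from the centre of mass.
By the parallel-axis theorem, I = I_cm + md² = 1.387 + 1.387 = 2.774 kg·m².
T = 2π√(I/(mgd)) = 2π√(2.774/(5.23 × 9.83 × 0.515)) = 2.03 s.

2.03 s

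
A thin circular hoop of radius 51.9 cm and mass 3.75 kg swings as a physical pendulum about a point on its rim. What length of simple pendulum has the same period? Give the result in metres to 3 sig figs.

1.04 m

The equivalent simple-pendulum length is L_eq = I/(md), where I is about the pivot and d = 0.5190 m.
I_cm = mR² = 1.010 kg·m², so I = I_cm + md² = 1.010 + 1.010 = 2.020 kg·m².
L_eq = 2.020/(3.75 × 0.5190) = 1.04 m.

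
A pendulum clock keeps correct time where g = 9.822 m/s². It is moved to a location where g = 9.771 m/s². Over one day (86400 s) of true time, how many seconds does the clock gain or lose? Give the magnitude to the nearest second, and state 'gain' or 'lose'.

lose 225 s

The clock's period scales as T ∝ 1/√g, so T'/T = √(9.822/9.771) = 1.00261.
In 86400 s of true time the clock registers 86400/1.00261 = 86175.4 s, so it loses 225 s.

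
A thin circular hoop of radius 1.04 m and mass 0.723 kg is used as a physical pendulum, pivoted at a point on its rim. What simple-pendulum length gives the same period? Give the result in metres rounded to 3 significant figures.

2.08 m

The equivalent simple-pendulum length is L_eq = I/(md), where I is about the pivot and d = 1.040 m.
I_cm = mR² = 0.7820 kg·m², so I = I_cm + md² = 0.7820 + 0.7820 = 1.564 kg·m².
L_eq = 1.564/(0.723 × 1.040) = 2.08 m.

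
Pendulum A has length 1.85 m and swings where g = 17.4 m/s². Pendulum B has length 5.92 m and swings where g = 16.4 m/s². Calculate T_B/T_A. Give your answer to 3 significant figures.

T = 2π√(L/g), so T_B/T_A = √((L_B/g_B)/(L_A/g_A)) = √((5.92/16.4)/(1.85/17.4)) = 1.84.

1.84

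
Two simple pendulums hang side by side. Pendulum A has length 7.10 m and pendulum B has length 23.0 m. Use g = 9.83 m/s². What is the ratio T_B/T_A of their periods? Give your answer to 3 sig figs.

1.80

T ∝ √L, so T_B/T_A = √(L_B/L_A) = √(23.0/7.10) = 1.80.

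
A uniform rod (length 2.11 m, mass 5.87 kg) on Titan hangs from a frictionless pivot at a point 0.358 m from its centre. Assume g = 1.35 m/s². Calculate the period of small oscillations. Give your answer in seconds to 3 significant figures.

For a physical pendulum T = 2π√(I/(mgd)), with d = 0.3580 m from pivot to centre of mass.
I_cm = mL²/12 = 5.87 × 2.11²/12 = 2.178 kg·m²; I = I_cm + md² = 2.178 + 5.87 × 0.3580² = 2.930 kg·m².
T = 2π√(2.930/(5.87 × 1.35 × 0.3580)) = 6.39 s.

6.39 s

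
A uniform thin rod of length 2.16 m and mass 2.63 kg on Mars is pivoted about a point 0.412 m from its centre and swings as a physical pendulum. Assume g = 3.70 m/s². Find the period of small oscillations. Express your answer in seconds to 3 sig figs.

3.80 s

For a physical pendulum T = 2π√(I/(mgd)), with d = 0.4120 m from pivot to centre of mass.
I_cm = mL²/12 = 2.63 × 2.16²/12 = 1.023 kg·m²; I = I_cm + md² = 1.023 + 2.63 × 0.4120² = 1.469 kg·m².
T = 2π√(1.469/(2.63 × 3.70 × 0.4120)) = 3.80 s.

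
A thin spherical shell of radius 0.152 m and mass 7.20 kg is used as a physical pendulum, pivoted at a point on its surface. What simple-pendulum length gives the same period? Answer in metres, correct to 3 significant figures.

The equivalent simple-pendulum length is L_eq = I/(md), where I is about the pivot and d = 0.1520 m.
I_cm = (2/3)mR² = 0.1109 kg·m², so I = I_cm + md² = 0.1109 + 0.1663 = 0.2772 kg·m².
L_eq = 0.2772/(7.20 × 0.1520) = 0.253 m.

0.253 m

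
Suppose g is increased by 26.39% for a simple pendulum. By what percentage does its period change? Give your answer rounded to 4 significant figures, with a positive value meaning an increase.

-11.05%

T ∝ 1/√g, so T'/T = 1/√(1.2639) = 0.88950.
Percentage change in T = (0.88950 − 1) × 100% = -11.05%.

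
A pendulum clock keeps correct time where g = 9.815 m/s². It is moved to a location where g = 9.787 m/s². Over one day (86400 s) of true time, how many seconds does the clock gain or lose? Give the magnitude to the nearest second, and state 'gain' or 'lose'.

The clock's period scales as T ∝ 1/√g, so T'/T = √(9.815/9.787) = 1.00143.
In 86400 s of true time the clock registers 86400/1.00143 = 86276.7 s, so it loses 123 s.

lose 123 s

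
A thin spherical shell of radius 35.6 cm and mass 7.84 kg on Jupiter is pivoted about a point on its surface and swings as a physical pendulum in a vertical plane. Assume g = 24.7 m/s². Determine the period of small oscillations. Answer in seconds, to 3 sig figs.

0.974 s

I_cm = (2/3)mr² = 0.6624 kg·m². The pivot is at distance d = 0.356 m from the centre of mass.
By the parallel-axis theorem, I = I_cm + md² = 0.6624 + 0.9936 = 1.656 kg·m².
T = 2π√(I/(mgd)) = 2π√(1.656/(7.84 × 24.7 × 0.356)) = 0.974 s.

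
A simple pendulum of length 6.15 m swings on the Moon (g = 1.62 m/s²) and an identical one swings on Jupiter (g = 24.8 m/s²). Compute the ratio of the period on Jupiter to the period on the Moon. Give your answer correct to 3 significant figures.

T ∝ 1/√g, so T₂/T₁ = √(g₁/g₂) = √(1.62/24.8) = 0.256.

0.256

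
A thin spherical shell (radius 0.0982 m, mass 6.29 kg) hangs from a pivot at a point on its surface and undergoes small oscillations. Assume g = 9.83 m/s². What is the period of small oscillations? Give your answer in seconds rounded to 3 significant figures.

0.811 s

I_cm = (2/3)mr² = 0.04044 kg·m². The pivot is at distance d = 0.0982 m from the centre of mass.
By the parallel-axis theorem, I = I_cm + md² = 0.04044 + 0.06066 = 0.1011 kg·m².
T = 2π√(I/(mgd)) = 2π√(0.1011/(6.29 × 9.83 × 0.0982)) = 0.811 s.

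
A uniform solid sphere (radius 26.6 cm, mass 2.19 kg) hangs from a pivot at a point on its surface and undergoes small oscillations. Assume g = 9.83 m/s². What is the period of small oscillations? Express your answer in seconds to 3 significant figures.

I_cm = (2/5)mr² = 0.06198 kg·m². The pivot is at distance d = 0.266 m from the centre of mass.
By the parallel-axis theorem, I = I_cm + md² = 0.06198 + 0.1550 = 0.2169 kg·m².
T = 2π√(I/(mgd)) = 2π√(0.2169/(2.19 × 9.83 × 0.266)) = 1.22 s.

1.22 s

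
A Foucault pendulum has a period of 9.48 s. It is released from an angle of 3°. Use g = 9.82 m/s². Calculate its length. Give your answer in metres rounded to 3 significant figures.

From T = 2π√(L/g), L = gT²/(4π²) = 9.82 × 9.480²/(4π²) = 22.4 m.

22.4 m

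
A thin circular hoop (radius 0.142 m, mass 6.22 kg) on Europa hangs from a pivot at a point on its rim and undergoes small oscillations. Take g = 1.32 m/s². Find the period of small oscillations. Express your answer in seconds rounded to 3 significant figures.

I_cm = mr² = 0.1254 kg·m². The pivot is at distance d = 0.142 m from the centre of mass.
By the parallel-axis theorem, I = I_cm + md² = 0.1254 + 0.1254 = 0.2508 kg·m².
T = 2π√(I/(mgd)) = 2π√(0.2508/(6.22 × 1.32 × 0.142)) = 2.91 s.

2.91 s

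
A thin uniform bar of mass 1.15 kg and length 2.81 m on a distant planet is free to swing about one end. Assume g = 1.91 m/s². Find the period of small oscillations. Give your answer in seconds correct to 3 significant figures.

For a physical pendulum T = 2π√(I/(mgd)), with d = 1.405 m from pivot to centre of mass.
I_cm = mL²/12 = 1.15 × 2.81²/12 = 0.7567 kg·m²; I = I_cm + md² = 0.7567 + 1.15 × 1.405² = 3.027 kg·m².
T = 2π√(3.027/(1.15 × 1.91 × 1.405)) = 6.22 s.

6.22 s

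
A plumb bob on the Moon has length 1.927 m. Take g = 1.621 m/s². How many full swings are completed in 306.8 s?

T = 2π√(L/g) = 2π√(1.927/1.621) = 6.8506 s.
Number of complete oscillations = ⌊306.8/6.8506⌋ = ⌊44.784⌋ = 44.

44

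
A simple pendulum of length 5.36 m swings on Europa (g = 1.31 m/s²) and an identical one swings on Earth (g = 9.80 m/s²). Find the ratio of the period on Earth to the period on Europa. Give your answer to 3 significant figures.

0.366

T ∝ 1/√g, so T₂/T₁ = √(g₁/g₂) = √(1.31/9.80) = 0.366.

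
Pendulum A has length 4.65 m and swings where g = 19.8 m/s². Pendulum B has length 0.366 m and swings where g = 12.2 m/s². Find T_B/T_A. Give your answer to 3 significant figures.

0.357

T = 2π√(L/g), so T_B/T_A = √((L_B/g_B)/(L_A/g_A)) = √((0.366/12.2)/(4.65/19.8)) = 0.357.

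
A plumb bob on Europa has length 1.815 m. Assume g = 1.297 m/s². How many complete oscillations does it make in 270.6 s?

36

T = 2π√(L/g) = 2π√(1.815/1.297) = 7.4327 s.
Number of complete oscillations = ⌊270.6/7.4327⌋ = ⌊36.407⌋ = 36.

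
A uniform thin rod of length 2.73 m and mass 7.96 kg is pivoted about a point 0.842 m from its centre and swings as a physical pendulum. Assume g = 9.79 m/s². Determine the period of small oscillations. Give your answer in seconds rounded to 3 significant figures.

2.52 s

For a physical pendulum T = 2π√(I/(mgd)), with d = 0.8420 m from pivot to centre of mass.
I_cm = mL²/12 = 7.96 × 2.73²/12 = 4.944 kg·m²; I = I_cm + md² = 4.944 + 7.96 × 0.8420² = 10.59 kg·m².
T = 2π√(10.59/(7.96 × 9.79 × 0.8420)) = 2.52 s.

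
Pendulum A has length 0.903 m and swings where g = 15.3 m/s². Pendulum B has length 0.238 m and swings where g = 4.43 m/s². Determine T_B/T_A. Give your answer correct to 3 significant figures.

T = 2π√(L/g), so T_B/T_A = √((L_B/g_B)/(L_A/g_A)) = √((0.238/4.43)/(0.903/15.3)) = 0.954.

0.954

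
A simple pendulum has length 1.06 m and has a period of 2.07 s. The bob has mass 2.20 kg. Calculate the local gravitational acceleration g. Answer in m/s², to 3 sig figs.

From T = 2π√(L/g), g = 4π²L/T² = 4π² × 1.06/2.070² = 9.77 m/s².

9.77 m/s²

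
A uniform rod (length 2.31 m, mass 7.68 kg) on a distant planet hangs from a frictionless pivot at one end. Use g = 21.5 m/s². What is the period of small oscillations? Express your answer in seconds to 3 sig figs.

1.68 s

For a physical pendulum T = 2π√(I/(mgd)), with d = 1.155 m from pivot to centre of mass.
I_cm = mL²/12 = 7.68 × 2.31²/12 = 3.415 kg·m²; I = I_cm + md² = 3.415 + 7.68 × 1.155² = 13.66 kg·m².
T = 2π√(13.66/(7.68 × 21.5 × 1.155)) = 1.68 s.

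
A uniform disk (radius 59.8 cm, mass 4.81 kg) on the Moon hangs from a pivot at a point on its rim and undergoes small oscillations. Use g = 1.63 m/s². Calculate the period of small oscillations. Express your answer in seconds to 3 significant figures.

I_cm = ½mr² = 0.8600 kg·m². The pivot is at distance d = 0.598 m from the centre of mass.
By the parallel-axis theorem, I = I_cm + md² = 0.8600 + 1.720 = 2.580 kg·m².
T = 2π√(I/(mgd)) = 2π√(2.580/(4.81 × 1.63 × 0.598)) = 4.66 s.

4.66 s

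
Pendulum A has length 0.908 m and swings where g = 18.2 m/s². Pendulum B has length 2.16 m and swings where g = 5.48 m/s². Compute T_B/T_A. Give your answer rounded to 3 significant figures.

T = 2π√(L/g), so T_B/T_A = √((L_B/g_B)/(L_A/g_A)) = √((2.16/5.48)/(0.908/18.2)) = 2.81.

2.81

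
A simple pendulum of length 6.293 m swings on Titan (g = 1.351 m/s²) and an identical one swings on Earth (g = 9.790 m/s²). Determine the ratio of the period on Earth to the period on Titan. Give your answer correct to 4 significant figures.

0.3715

T ∝ 1/√g, so T₂/T₁ = √(g₁/g₂) = √(1.351/9.790) = 0.3715.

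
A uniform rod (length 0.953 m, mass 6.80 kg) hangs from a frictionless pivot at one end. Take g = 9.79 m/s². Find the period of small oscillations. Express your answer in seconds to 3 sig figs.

For a physical pendulum T = 2π√(I/(mgd)), with d = 0.4765 m from pivot to centre of mass.
I_cm = mL²/12 = 6.80 × 0.953²/12 = 0.5147 kg·m²; I = I_cm + md² = 0.5147 + 6.80 × 0.4765² = 2.059 kg·m².
T = 2π√(2.059/(6.80 × 9.79 × 0.4765)) = 1.60 s.

1.60 s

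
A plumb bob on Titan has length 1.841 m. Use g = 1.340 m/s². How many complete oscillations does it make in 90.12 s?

12

T = 2π√(L/g) = 2π√(1.841/1.340) = 7.3647 s.
Number of complete oscillations = ⌊90.12/7.3647⌋ = ⌊12.237⌋ = 12.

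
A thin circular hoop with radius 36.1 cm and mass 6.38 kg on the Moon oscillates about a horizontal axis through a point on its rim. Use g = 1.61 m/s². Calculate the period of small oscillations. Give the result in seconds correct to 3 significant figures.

I_cm = mr² = 0.8314 kg·m². The pivot is at distance d = 0.361 m from the centre of mass.
By the parallel-axis theorem, I = I_cm + md² = 0.8314 + 0.8314 = 1.663 kg·m².
T = 2π√(I/(mgd)) = 2π√(1.663/(6.38 × 1.61 × 0.361)) = 4.21 s.

4.21 s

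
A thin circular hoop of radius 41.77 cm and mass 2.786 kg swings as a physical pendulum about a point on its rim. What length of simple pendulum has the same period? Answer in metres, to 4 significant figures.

0.8354 m

The equivalent simple-pendulum length is L_eq = I/(md), where I is about the pivot and d = 0.41770 m.
I_cm = mR² = 0.48608 kg·m², so I = I_cm + md² = 0.48608 + 0.48608 = 0.97217 kg·m².
L_eq = 0.97217/(2.786 × 0.41770) = 0.8354 m.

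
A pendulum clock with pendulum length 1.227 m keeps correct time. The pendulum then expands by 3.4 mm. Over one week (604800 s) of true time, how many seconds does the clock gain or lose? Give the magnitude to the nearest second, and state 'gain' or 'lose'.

lose 836 s

T ∝ √L, so T'/T = √(1.23040/1.227) = 1.00138.
In 604800 s of true time the clock registers 604800/1.00138 = 603963.8 s, so it loses 836 s.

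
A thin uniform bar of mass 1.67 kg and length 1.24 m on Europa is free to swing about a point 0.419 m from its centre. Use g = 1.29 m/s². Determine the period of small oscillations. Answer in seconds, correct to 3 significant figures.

4.71 s

For a physical pendulum T = 2π√(I/(mgd)), with d = 0.4190 m from pivot to centre of mass.
I_cm = mL²/12 = 1.67 × 1.24²/12 = 0.2140 kg·m²; I = I_cm + md² = 0.2140 + 1.67 × 0.4190² = 0.5072 kg·m².
T = 2π√(0.5072/(1.67 × 1.29 × 0.4190)) = 4.71 s.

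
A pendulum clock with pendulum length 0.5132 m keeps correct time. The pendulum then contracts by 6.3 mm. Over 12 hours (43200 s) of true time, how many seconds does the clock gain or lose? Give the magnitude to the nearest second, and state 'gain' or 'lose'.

T ∝ √L, so T'/T = √(0.50690/0.5132) = 0.993843.
In 43200 s of true time the clock registers 43200/0.993843 = 43467.6 s, so it gains 268 s.

gain 268 s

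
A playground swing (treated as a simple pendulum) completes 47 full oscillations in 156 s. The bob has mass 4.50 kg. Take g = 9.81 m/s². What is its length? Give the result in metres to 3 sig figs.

T = 156/47 = 3.319 s.
From T = 2π√(L/g), L = gT²/(4π²) = 9.81 × 3.319²/(4π²) = 2.74 m.

2.74 m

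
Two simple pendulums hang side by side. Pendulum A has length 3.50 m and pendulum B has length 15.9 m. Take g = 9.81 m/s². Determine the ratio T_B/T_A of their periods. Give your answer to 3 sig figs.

2.13

T ∝ √L, so T_B/T_A = √(L_B/L_A) = √(15.9/3.50) = 2.13.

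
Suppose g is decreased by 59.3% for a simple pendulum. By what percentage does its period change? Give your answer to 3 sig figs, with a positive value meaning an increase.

56.7%

T ∝ 1/√g, so T'/T = 1/√(0.4070) = 1.567.
Percentage change in T = (1.567 − 1) × 100% = 56.7%.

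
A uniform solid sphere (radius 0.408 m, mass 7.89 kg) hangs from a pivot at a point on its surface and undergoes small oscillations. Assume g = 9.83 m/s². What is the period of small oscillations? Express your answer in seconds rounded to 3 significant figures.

I_cm = (2/5)mr² = 0.5254 kg·m². The pivot is at distance d = 0.408 m from the centre of mass.
By the parallel-axis theorem, I = I_cm + md² = 0.5254 + 1.313 = 1.839 kg·m².
T = 2π√(I/(mgd)) = 2π√(1.839/(7.89 × 9.83 × 0.408)) = 1.51 s.

1.51 s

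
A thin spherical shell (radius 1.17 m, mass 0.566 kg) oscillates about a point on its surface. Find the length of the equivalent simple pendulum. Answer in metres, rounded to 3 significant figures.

The equivalent simple-pendulum length is L_eq = I/(md), where I is about the pivot and d = 1.170 m.
I_cm = (2/3)mR² = 0.5165 kg·m², so I = I_cm + md² = 0.5165 + 0.7748 = 1.291 kg·m².
L_eq = 1.291/(0.566 × 1.170) = 1.95 m.

1.95 m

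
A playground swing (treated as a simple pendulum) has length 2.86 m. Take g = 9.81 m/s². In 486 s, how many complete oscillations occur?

T = 2π√(L/g) = 2π√(2.86/9.81) = 3.393 s.
Number of complete oscillations = ⌊486/3.393⌋ = ⌊143.3⌋ = 143.

143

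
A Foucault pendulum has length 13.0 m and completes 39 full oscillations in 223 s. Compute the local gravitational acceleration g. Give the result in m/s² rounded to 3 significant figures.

T = 223/39 = 5.718 s.
From T = 2π√(L/g), g = 4π²L/T² = 4π² × 13.0/5.718² = 15.7 m/s².

15.7 m/s²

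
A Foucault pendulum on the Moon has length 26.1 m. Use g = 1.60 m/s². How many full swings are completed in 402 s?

15

T = 2π√(L/g) = 2π√(26.1/1.60) = 25.38 s.
Number of complete oscillations = ⌊402/25.38⌋ = ⌊15.84⌋ = 15.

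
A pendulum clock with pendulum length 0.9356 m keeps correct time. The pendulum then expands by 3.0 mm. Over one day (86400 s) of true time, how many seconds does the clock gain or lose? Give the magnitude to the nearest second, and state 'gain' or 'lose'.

T ∝ √L, so T'/T = √(0.93860/0.9356) = 1.00160.
In 86400 s of true time the clock registers 86400/1.00160 = 86261.8 s, so it loses 138 s.

lose 138 s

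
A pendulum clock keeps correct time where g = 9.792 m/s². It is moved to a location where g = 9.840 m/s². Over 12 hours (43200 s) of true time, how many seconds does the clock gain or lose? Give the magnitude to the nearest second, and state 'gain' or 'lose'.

gain 106 s

The clock's period scales as T ∝ 1/√g, so T'/T = √(9.792/9.840) = 0.997558.
In 43200 s of true time the clock registers 43200/0.997558 = 43305.8 s, so it gains 106 s.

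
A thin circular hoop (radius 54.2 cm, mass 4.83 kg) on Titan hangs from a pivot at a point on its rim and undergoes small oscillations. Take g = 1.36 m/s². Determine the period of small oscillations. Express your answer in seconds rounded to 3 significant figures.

I_cm = mr² = 1.419 kg·m². The pivot is at distance d = 0.542 m from the centre of mass.
By the parallel-axis theorem, I = I_cm + md² = 1.419 + 1.419 = 2.838 kg·m².
T = 2π√(I/(mgd)) = 2π√(2.838/(4.83 × 1.36 × 0.542)) = 5.61 s.

5.61 s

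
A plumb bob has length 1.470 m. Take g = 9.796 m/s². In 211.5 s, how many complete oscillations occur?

86

T = 2π√(L/g) = 2π√(1.470/9.796) = 2.4340 s.
Number of complete oscillations = ⌊211.5/2.4340⌋ = ⌊86.895⌋ = 86.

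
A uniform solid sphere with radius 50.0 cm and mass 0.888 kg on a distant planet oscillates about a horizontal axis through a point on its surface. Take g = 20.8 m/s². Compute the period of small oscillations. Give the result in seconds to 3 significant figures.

1.15 s

I_cm = (2/5)mr² = 0.08880 kg·m². The pivot is at distance d = 0.500 m from the centre of mass.
By the parallel-axis theorem, I = I_cm + md² = 0.08880 + 0.2220 = 0.3108 kg·m².
T = 2π√(I/(mgd)) = 2π√(0.3108/(0.888 × 20.8 × 0.500)) = 1.15 s.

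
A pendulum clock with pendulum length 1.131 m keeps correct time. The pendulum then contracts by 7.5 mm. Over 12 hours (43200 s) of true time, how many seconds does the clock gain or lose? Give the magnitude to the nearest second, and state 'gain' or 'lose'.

T ∝ √L, so T'/T = √(1.12350/1.131) = 0.996679.
In 43200 s of true time the clock registers 43200/0.996679 = 43344.0 s, so it gains 144 s.

gain 144 s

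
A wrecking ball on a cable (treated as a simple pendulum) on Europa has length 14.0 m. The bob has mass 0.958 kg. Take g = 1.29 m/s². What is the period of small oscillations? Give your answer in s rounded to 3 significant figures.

20.7 s

T = 2π√(L/g) = 2π√(14.0/1.29) = 2π × 3.294 = 20.7 s.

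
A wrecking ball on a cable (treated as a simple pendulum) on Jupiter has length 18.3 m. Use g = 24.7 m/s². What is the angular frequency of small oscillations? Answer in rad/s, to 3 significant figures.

1.16 rad/s

ω = √(g/L) = √(24.7/18.3) = 1.16 rad/s.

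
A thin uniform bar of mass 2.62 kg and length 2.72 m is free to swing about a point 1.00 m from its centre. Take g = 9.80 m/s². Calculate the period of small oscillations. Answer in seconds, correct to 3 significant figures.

For a physical pendulum T = 2π√(I/(mgd)), with d = 1.000 m from pivot to centre of mass.
I_cm = mL²/12 = 2.62 × 2.72²/12 = 1.615 kg·m²; I = I_cm + md² = 1.615 + 2.62 × 1.000² = 4.235 kg·m².
T = 2π√(4.235/(2.62 × 9.80 × 1.000)) = 2.55 s.

2.55 s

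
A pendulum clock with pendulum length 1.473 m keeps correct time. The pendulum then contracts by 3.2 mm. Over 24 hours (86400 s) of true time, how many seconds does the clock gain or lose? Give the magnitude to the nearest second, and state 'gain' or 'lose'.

gain 94 s

T ∝ √L, so T'/T = √(1.46980/1.473) = 0.998913.
In 86400 s of true time the clock registers 86400/0.998913 = 86494.0 s, so it gains 94 s.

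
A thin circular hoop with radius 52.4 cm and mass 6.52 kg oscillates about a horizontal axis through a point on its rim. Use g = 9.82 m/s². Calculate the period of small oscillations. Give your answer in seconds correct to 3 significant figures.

I_cm = mr² = 1.790 kg·m². The pivot is at distance d = 0.524 m from the centre of mass.
By the parallel-axis theorem, I = I_cm + md² = 1.790 + 1.790 = 3.580 kg·m².
T = 2π√(I/(mgd)) = 2π√(3.580/(6.52 × 9.82 × 0.524)) = 2.05 s.

2.05 s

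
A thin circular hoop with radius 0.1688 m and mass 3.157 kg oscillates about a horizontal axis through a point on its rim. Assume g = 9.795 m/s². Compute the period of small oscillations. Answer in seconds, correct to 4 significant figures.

1.166 s

I_cm = mr² = 0.089954 kg·m². The pivot is at distance d = 0.1688 m from the centre of mass.
By the parallel-axis theorem, I = I_cm + md² = 0.089954 + 0.089954 = 0.17991 kg·m².
T = 2π√(I/(mgd)) = 2π√(0.17991/(3.157 × 9.795 × 0.1688)) = 1.166 s.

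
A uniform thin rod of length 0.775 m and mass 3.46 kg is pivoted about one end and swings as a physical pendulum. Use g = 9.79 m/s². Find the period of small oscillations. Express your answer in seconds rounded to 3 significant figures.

1.44 s

For a physical pendulum T = 2π√(I/(mgd)), with d = 0.3875 m from pivot to centre of mass.
I_cm = mL²/12 = 3.46 × 0.775²/12 = 0.1732 kg·m²; I = I_cm + md² = 0.1732 + 3.46 × 0.3875² = 0.6927 kg·m².
T = 2π√(0.6927/(3.46 × 9.79 × 0.3875)) = 1.44 s.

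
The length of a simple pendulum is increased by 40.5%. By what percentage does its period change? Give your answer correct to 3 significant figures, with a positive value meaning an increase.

T ∝ √L, so T'/T = √(1.405) = 1.185.
Percentage change in T = (1.185 − 1) × 100% = 18.5%.

18.5%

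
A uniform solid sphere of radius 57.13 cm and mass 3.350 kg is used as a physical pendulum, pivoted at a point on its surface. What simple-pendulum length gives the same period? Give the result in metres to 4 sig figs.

0.7998 m

The equivalent simple-pendulum length is L_eq = I/(md), where I is about the pivot and d = 0.57130 m.
I_cm = (2/5)mR² = 0.43735 kg·m², so I = I_cm + md² = 0.43735 + 1.0934 = 1.5307 kg·m².
L_eq = 1.5307/(3.350 × 0.57130) = 0.7998 m.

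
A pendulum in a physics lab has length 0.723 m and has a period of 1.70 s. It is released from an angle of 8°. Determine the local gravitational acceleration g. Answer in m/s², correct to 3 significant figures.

From T = 2π√(L/g), g = 4π²L/T² = 4π² × 0.723/1.700² = 9.88 m/s².

9.88 m/s²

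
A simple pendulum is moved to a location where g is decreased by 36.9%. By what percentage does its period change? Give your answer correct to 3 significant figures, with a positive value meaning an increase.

25.9%

T ∝ 1/√g, so T'/T = 1/√(0.6310) = 1.259.
Percentage change in T = (1.259 − 1) × 100% = 25.9%.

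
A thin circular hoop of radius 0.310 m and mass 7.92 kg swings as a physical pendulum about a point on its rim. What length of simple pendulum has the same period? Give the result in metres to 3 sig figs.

The equivalent simple-pendulum length is L_eq = I/(md), where I is about the pivot and d = 0.3100 m.
I_cm = mR² = 0.7611 kg·m², so I = I_cm + md² = 0.7611 + 0.7611 = 1.522 kg·m².
L_eq = 1.522/(7.92 × 0.3100) = 0.620 m.

0.620 m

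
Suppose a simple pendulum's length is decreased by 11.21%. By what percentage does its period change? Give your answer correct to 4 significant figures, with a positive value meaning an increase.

T ∝ √L, so T'/T = √(0.88790) = 0.94228.
Percentage change in T = (0.94228 − 1) × 100% = -5.772%.

-5.772%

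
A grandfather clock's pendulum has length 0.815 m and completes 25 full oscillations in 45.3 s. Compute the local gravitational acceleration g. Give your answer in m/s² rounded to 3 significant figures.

T = 45.3/25 = 1.812 s.
From T = 2π√(L/g), g = 4π²L/T² = 4π² × 0.815/1.812² = 9.80 m/s².

9.80 m/s²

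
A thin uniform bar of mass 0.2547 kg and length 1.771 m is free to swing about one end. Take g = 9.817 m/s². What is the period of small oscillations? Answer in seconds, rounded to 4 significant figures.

For a physical pendulum T = 2π√(I/(mgd)), with d = 0.88550 m from pivot to centre of mass.
I_cm = mL²/12 = 0.2547 × 1.771²/12 = 0.066571 kg·m²; I = I_cm + md² = 0.066571 + 0.2547 × 0.88550² = 0.26628 kg·m².
T = 2π√(0.26628/(0.2547 × 9.817 × 0.88550)) = 2.179 s.

2.179 s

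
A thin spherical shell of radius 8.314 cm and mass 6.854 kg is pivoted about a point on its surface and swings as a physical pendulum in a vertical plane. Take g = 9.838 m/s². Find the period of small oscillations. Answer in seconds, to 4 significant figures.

I_cm = (2/3)mr² = 0.031584 kg·m². The pivot is at distance d = 0.08314 m from the centre of mass.
By the parallel-axis theorem, I = I_cm + md² = 0.031584 + 0.047377 = 0.078961 kg·m².
T = 2π√(I/(mgd)) = 2π√(0.078961/(6.854 × 9.838 × 0.08314)) = 0.7457 s.

0.7457 s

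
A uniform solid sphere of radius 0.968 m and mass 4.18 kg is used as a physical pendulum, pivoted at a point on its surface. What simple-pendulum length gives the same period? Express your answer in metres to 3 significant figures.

The equivalent simple-pendulum length is L_eq = I/(md), where I is about the pivot and d = 0.9680 m.
I_cm = (2/5)mR² = 1.567 kg·m², so I = I_cm + md² = 1.567 + 3.917 = 5.483 kg·m².
L_eq = 5.483/(4.18 × 0.9680) = 1.36 m.

1.36 m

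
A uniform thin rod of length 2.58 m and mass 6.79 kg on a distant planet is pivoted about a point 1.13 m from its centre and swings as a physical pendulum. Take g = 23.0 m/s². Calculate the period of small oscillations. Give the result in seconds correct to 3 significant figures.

For a physical pendulum T = 2π√(I/(mgd)), with d = 1.130 m from pivot to centre of mass.
I_cm = mL²/12 = 6.79 × 2.58²/12 = 3.766 kg·m²; I = I_cm + md² = 3.766 + 6.79 × 1.130² = 12.44 kg·m².
T = 2π√(12.44/(6.79 × 23.0 × 1.130)) = 1.67 s.

1.67 s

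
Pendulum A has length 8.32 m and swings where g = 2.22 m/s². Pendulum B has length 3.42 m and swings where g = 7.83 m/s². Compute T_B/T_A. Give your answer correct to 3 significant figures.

0.341

T = 2π√(L/g), so T_B/T_A = √((L_B/g_B)/(L_A/g_A)) = √((3.42/7.83)/(8.32/2.22)) = 0.341.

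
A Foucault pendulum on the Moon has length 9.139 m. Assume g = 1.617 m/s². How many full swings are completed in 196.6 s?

T = 2π√(L/g) = 2π√(9.139/1.617) = 14.937 s.
Number of complete oscillations = ⌊196.6/14.937⌋ = ⌊13.162⌋ = 13.

13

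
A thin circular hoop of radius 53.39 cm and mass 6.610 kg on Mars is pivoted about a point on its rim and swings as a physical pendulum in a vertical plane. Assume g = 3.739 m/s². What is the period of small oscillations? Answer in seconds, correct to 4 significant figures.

I_cm = mr² = 1.8842 kg·m². The pivot is at distance d = 0.5339 m from the centre of mass.
By the parallel-axis theorem, I = I_cm + md² = 1.8842 + 1.8842 = 3.7684 kg·m².
T = 2π√(I/(mgd)) = 2π√(3.7684/(6.610 × 3.739 × 0.5339)) = 3.358 s.

3.358 s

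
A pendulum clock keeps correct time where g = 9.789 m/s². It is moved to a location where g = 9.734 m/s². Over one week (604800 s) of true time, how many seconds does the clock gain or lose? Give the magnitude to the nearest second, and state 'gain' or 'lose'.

lose 1701 s

The clock's period scales as T ∝ 1/√g, so T'/T = √(9.789/9.734) = 1.00282.
In 604800 s of true time the clock registers 604800/1.00282 = 603098.6 s, so it loses 1701 s.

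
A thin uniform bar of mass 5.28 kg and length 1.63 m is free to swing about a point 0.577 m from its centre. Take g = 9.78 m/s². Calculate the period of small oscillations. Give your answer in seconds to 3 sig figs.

For a physical pendulum T = 2π√(I/(mgd)), with d = 0.5770 m from pivot to centre of mass.
I_cm = mL²/12 = 5.28 × 1.63²/12 = 1.169 kg·m²; I = I_cm + md² = 1.169 + 5.28 × 0.5770² = 2.927 kg·m².
T = 2π√(2.927/(5.28 × 9.78 × 0.5770)) = 1.97 s.

1.97 s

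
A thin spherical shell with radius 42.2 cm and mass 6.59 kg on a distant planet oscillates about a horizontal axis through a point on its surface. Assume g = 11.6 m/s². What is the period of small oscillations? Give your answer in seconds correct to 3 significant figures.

I_cm = (2/3)mr² = 0.7824 kg·m². The pivot is at distance d = 0.422 m from the centre of mass.
By the parallel-axis theorem, I = I_cm + md² = 0.7824 + 1.174 = 1.956 kg·m².
T = 2π√(I/(mgd)) = 2π√(1.956/(6.59 × 11.6 × 0.422)) = 1.55 s.

1.55 s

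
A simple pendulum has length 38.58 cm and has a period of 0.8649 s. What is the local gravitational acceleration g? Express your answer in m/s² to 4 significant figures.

20.36 m/s²

From T = 2π√(L/g), g = 4π²L/T² = 4π² × 0.3858/0.86490² = 20.36 m/s².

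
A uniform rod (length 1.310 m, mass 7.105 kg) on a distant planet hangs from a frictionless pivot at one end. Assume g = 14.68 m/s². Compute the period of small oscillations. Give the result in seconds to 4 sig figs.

1.533 s

For a physical pendulum T = 2π√(I/(mgd)), with d = 0.65500 m from pivot to centre of mass.
I_cm = mL²/12 = 7.105 × 1.310²/12 = 1.0161 kg·m²; I = I_cm + md² = 1.0161 + 7.105 × 0.65500² = 4.0643 kg·m².
T = 2π√(4.0643/(7.105 × 14.68 × 0.65500)) = 1.533 s.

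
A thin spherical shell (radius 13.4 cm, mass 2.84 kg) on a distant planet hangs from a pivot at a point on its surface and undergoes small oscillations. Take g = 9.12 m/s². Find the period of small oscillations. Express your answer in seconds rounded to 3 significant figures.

I_cm = (2/3)mr² = 0.03400 kg·m². The pivot is at distance d = 0.134 m from the centre of mass.
By the parallel-axis theorem, I = I_cm + md² = 0.03400 + 0.05100 = 0.08499 kg·m².
T = 2π√(I/(mgd)) = 2π√(0.08499/(2.84 × 9.12 × 0.134)) = 0.983 s.

0.983 s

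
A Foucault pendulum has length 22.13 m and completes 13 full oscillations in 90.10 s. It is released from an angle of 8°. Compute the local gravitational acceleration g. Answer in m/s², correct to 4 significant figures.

T = 90.10/13 = 6.9308 s.
From T = 2π√(L/g), g = 4π²L/T² = 4π² × 22.13/6.9308² = 18.19 m/s².

18.19 m/s²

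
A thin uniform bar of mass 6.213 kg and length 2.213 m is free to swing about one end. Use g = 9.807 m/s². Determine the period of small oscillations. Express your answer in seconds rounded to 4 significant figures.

2.437 s

For a physical pendulum T = 2π√(I/(mgd)), with d = 1.1065 m from pivot to centre of mass.
I_cm = mL²/12 = 6.213 × 2.213²/12 = 2.5356 kg·m²; I = I_cm + md² = 2.5356 + 6.213 × 1.1065² = 10.142 kg·m².
T = 2π√(10.142/(6.213 × 9.807 × 1.1065)) = 2.437 s.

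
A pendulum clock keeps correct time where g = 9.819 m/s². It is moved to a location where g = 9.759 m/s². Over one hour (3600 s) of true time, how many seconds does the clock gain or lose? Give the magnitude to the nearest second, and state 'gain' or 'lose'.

lose 11 s

The clock's period scales as T ∝ 1/√g, so T'/T = √(9.819/9.759) = 1.00307.
In 3600 s of true time the clock registers 3600/1.00307 = 3589.0 s, so it loses 11 s.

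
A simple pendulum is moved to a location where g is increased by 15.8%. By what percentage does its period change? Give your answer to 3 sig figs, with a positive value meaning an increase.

-7.07%

T ∝ 1/√g, so T'/T = 1/√(1.158) = 0.9293.
Percentage change in T = (0.9293 − 1) × 100% = -7.07%.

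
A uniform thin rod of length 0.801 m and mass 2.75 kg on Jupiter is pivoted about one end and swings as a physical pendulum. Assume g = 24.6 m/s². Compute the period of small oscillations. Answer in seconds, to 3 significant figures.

For a physical pendulum T = 2π√(I/(mgd)), with d = 0.4005 m from pivot to centre of mass.
I_cm = mL²/12 = 2.75 × 0.801²/12 = 0.1470 kg·m²; I = I_cm + md² = 0.1470 + 2.75 × 0.4005² = 0.5881 kg·m².
T = 2π√(0.5881/(2.75 × 24.6 × 0.4005)) = 0.926 s.

0.926 s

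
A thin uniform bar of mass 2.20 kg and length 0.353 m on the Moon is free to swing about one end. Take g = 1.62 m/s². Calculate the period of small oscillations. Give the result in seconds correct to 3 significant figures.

For a physical pendulum T = 2π√(I/(mgd)), with d = 0.1765 m from pivot to centre of mass.
I_cm = mL²/12 = 2.20 × 0.353²/12 = 0.02284 kg·m²; I = I_cm + md² = 0.02284 + 2.20 × 0.1765² = 0.09138 kg·m².
T = 2π√(0.09138/(2.20 × 1.62 × 0.1765)) = 2.39 s.

2.39 s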